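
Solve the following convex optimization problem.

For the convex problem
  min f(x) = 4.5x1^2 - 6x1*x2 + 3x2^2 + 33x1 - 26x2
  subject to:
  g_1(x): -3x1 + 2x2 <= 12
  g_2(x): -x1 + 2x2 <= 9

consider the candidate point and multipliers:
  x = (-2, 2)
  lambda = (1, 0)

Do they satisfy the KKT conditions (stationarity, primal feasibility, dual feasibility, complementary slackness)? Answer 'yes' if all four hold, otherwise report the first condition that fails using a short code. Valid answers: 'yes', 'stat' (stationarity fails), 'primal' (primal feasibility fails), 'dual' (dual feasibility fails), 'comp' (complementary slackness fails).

Gradient of f: grad f(x) = Q x + c = (3, -2)
Constraint values g_i(x) = a_i^T x - b_i:
  g_1((-2, 2)) = -2
  g_2((-2, 2)) = -3
Stationarity residual: grad f(x) + sum_i lambda_i a_i = (0, 0)
  -> stationarity OK
Primal feasibility (all g_i <= 0): OK
Dual feasibility (all lambda_i >= 0): OK
Complementary slackness (lambda_i * g_i(x) = 0 for all i): FAILS

Verdict: the first failing condition is complementary_slackness -> comp.

comp


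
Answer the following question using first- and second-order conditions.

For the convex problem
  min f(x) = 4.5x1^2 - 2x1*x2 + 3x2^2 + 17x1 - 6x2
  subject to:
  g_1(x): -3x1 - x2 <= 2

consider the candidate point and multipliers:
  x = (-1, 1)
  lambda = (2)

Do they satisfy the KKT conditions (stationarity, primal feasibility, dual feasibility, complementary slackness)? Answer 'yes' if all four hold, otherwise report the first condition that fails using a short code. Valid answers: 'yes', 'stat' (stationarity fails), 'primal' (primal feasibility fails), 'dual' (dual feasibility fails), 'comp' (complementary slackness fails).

Gradient of f: grad f(x) = Q x + c = (6, 2)
Constraint values g_i(x) = a_i^T x - b_i:
  g_1((-1, 1)) = 0
Stationarity residual: grad f(x) + sum_i lambda_i a_i = (0, 0)
  -> stationarity OK
Primal feasibility (all g_i <= 0): OK
Dual feasibility (all lambda_i >= 0): OK
Complementary slackness (lambda_i * g_i(x) = 0 for all i): OK

Verdict: yes, KKT holds.

yes


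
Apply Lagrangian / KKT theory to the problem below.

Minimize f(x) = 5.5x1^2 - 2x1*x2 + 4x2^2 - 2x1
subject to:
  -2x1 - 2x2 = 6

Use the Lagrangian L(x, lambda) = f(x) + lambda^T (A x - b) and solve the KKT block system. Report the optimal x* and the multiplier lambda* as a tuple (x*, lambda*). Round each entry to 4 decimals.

Form the Lagrangian:
  L(x, lambda) = (1/2) x^T Q x + c^T x + lambda^T (A x - b)
Stationarity (grad_x L = 0): Q x + c + A^T lambda = 0.
Primal feasibility: A x = b.

This gives the KKT block system:
  [ Q   A^T ] [ x     ]   [-c ]
  [ A    0  ] [ lambda ] = [ b ]

Solving the linear system:
  x*      = (-1.2174, -1.7826)
  lambda* = (-5.913)
  f(x*)   = 18.9565

x* = (-1.2174, -1.7826), lambda* = (-5.913)


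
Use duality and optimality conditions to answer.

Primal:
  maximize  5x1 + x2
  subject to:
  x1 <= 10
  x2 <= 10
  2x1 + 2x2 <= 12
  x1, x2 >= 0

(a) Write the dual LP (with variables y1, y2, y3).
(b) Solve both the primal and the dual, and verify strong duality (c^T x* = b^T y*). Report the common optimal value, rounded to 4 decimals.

The standard primal-dual pair for 'max c^T x s.t. A x <= b, x >= 0' is:
  Dual:  min b^T y  s.t.  A^T y >= c,  y >= 0.

So the dual LP is:
  minimize  10y1 + 10y2 + 12y3
  subject to:
    y1 + 2y3 >= 5
    y2 + 2y3 >= 1
    y1, y2, y3 >= 0

Solving the primal: x* = (6, 0).
  primal value c^T x* = 30.
Solving the dual: y* = (0, 0, 2.5).
  dual value b^T y* = 30.
Strong duality: c^T x* = b^T y*. Confirmed.

30


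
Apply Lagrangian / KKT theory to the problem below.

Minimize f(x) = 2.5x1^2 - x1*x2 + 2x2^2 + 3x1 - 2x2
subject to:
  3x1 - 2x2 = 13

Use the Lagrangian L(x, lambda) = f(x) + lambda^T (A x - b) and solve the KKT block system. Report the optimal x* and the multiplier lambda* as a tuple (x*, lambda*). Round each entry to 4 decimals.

Form the Lagrangian:
  L(x, lambda) = (1/2) x^T Q x + c^T x + lambda^T (A x - b)
Stationarity (grad_x L = 0): Q x + c + A^T lambda = 0.
Primal feasibility: A x = b.

This gives the KKT block system:
  [ Q   A^T ] [ x     ]   [-c ]
  [ A    0  ] [ lambda ] = [ b ]

Solving the linear system:
  x*      = (2.9545, -2.0682)
  lambda* = (-6.6136)
  f(x*)   = 49.4886

x* = (2.9545, -2.0682), lambda* = (-6.6136)


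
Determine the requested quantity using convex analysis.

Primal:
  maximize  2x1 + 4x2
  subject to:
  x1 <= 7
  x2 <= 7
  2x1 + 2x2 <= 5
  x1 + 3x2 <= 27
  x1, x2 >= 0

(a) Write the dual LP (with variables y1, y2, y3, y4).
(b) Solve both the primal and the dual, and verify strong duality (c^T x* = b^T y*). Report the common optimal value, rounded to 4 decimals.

The standard primal-dual pair for 'max c^T x s.t. A x <= b, x >= 0' is:
  Dual:  min b^T y  s.t.  A^T y >= c,  y >= 0.

So the dual LP is:
  minimize  7y1 + 7y2 + 5y3 + 27y4
  subject to:
    y1 + 2y3 + y4 >= 2
    y2 + 2y3 + 3y4 >= 4
    y1, y2, y3, y4 >= 0

Solving the primal: x* = (0, 2.5).
  primal value c^T x* = 10.
Solving the dual: y* = (0, 0, 2, 0).
  dual value b^T y* = 10.
Strong duality: c^T x* = b^T y*. Confirmed.

10


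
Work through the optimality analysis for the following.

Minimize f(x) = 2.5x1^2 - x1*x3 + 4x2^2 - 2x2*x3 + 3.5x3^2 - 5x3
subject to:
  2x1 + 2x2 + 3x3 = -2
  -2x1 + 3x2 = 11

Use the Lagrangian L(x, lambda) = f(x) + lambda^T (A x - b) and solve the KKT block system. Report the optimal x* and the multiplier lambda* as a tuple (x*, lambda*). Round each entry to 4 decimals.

Form the Lagrangian:
  L(x, lambda) = (1/2) x^T Q x + c^T x + lambda^T (A x - b)
Stationarity (grad_x L = 0): Q x + c + A^T lambda = 0.
Primal feasibility: A x = b.

This gives the KKT block system:
  [ Q   A^T ] [ x     ]   [-c ]
  [ A    0  ] [ lambda ] = [ b ]

Solving the linear system:
  x*      = (-2.8913, 1.7391, 0.1015)
  lambda* = (1.6255, -5.6536)
  f(x*)   = 32.4666

x* = (-2.8913, 1.7391, 0.1015), lambda* = (1.6255, -5.6536)


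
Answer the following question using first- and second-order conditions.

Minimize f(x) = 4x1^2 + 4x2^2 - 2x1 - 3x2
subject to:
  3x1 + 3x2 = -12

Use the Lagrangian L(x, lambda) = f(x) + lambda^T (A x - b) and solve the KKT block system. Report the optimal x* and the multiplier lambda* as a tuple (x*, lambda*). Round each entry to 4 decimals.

Form the Lagrangian:
  L(x, lambda) = (1/2) x^T Q x + c^T x + lambda^T (A x - b)
Stationarity (grad_x L = 0): Q x + c + A^T lambda = 0.
Primal feasibility: A x = b.

This gives the KKT block system:
  [ Q   A^T ] [ x     ]   [-c ]
  [ A    0  ] [ lambda ] = [ b ]

Solving the linear system:
  x*      = (-2.0625, -1.9375)
  lambda* = (6.1667)
  f(x*)   = 41.9688

x* = (-2.0625, -1.9375), lambda* = (6.1667)


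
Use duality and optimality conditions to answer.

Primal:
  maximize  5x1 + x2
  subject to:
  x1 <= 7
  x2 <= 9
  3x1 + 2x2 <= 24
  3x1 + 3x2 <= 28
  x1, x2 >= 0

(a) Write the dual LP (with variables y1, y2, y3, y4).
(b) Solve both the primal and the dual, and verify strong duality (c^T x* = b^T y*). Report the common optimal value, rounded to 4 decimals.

The standard primal-dual pair for 'max c^T x s.t. A x <= b, x >= 0' is:
  Dual:  min b^T y  s.t.  A^T y >= c,  y >= 0.

So the dual LP is:
  minimize  7y1 + 9y2 + 24y3 + 28y4
  subject to:
    y1 + 3y3 + 3y4 >= 5
    y2 + 2y3 + 3y4 >= 1
    y1, y2, y3, y4 >= 0

Solving the primal: x* = (7, 1.5).
  primal value c^T x* = 36.5.
Solving the dual: y* = (3.5, 0, 0.5, 0).
  dual value b^T y* = 36.5.
Strong duality: c^T x* = b^T y*. Confirmed.

36.5


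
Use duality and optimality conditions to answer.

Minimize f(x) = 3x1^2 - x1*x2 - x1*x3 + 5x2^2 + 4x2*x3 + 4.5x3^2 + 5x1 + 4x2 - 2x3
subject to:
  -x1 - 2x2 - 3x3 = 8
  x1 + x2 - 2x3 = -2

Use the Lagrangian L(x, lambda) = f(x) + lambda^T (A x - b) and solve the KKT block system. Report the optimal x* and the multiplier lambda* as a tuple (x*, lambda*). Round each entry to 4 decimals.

Form the Lagrangian:
  L(x, lambda) = (1/2) x^T Q x + c^T x + lambda^T (A x - b)
Stationarity (grad_x L = 0): Q x + c + A^T lambda = 0.
Primal feasibility: A x = b.

This gives the KKT block system:
  [ Q   A^T ] [ x     ]   [-c ]
  [ A    0  ] [ lambda ] = [ b ]

Solving the linear system:
  x*      = (-2.3357, -1.4745, -0.9051)
  lambda* = (-5.3954, 1.239)
  f(x*)   = 14.9376

x* = (-2.3357, -1.4745, -0.9051), lambda* = (-5.3954, 1.239)


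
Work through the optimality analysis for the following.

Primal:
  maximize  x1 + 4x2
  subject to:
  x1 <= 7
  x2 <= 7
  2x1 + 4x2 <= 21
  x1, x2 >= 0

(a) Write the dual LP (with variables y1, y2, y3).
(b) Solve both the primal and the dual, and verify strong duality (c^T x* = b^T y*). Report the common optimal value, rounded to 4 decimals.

The standard primal-dual pair for 'max c^T x s.t. A x <= b, x >= 0' is:
  Dual:  min b^T y  s.t.  A^T y >= c,  y >= 0.

So the dual LP is:
  minimize  7y1 + 7y2 + 21y3
  subject to:
    y1 + 2y3 >= 1
    y2 + 4y3 >= 4
    y1, y2, y3 >= 0

Solving the primal: x* = (0, 5.25).
  primal value c^T x* = 21.
Solving the dual: y* = (0, 0, 1).
  dual value b^T y* = 21.
Strong duality: c^T x* = b^T y*. Confirmed.

21


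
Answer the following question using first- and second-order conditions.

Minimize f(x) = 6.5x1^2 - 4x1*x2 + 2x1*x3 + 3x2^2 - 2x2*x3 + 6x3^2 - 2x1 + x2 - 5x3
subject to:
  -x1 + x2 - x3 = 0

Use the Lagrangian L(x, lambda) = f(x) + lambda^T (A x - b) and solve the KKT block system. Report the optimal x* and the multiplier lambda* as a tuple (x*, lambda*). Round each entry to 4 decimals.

Form the Lagrangian:
  L(x, lambda) = (1/2) x^T Q x + c^T x + lambda^T (A x - b)
Stationarity (grad_x L = 0): Q x + c + A^T lambda = 0.
Primal feasibility: A x = b.

This gives the KKT block system:
  [ Q   A^T ] [ x     ]   [-c ]
  [ A    0  ] [ lambda ] = [ b ]

Solving the linear system:
  x*      = (0.04, 0.32, 0.28)
  lambda* = (-2.2)
  f(x*)   = -0.58

x* = (0.04, 0.32, 0.28), lambda* = (-2.2)


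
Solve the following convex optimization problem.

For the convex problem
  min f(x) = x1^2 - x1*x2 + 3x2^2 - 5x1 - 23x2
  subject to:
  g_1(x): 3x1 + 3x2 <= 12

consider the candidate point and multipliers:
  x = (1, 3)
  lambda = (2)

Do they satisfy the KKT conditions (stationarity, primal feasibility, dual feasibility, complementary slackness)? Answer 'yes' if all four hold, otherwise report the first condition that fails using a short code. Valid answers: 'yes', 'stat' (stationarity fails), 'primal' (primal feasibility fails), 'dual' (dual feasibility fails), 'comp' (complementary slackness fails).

Gradient of f: grad f(x) = Q x + c = (-6, -6)
Constraint values g_i(x) = a_i^T x - b_i:
  g_1((1, 3)) = 0
Stationarity residual: grad f(x) + sum_i lambda_i a_i = (0, 0)
  -> stationarity OK
Primal feasibility (all g_i <= 0): OK
Dual feasibility (all lambda_i >= 0): OK
Complementary slackness (lambda_i * g_i(x) = 0 for all i): OK

Verdict: yes, KKT holds.

yes


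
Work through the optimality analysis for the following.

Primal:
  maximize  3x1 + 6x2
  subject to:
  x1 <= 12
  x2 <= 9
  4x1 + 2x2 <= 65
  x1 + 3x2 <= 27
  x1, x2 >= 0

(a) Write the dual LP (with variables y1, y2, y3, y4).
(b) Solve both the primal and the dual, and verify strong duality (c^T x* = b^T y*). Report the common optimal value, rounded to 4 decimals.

The standard primal-dual pair for 'max c^T x s.t. A x <= b, x >= 0' is:
  Dual:  min b^T y  s.t.  A^T y >= c,  y >= 0.

So the dual LP is:
  minimize  12y1 + 9y2 + 65y3 + 27y4
  subject to:
    y1 + 4y3 + y4 >= 3
    y2 + 2y3 + 3y4 >= 6
    y1, y2, y3, y4 >= 0

Solving the primal: x* = (12, 5).
  primal value c^T x* = 66.
Solving the dual: y* = (1, 0, 0, 2).
  dual value b^T y* = 66.
Strong duality: c^T x* = b^T y*. Confirmed.

66


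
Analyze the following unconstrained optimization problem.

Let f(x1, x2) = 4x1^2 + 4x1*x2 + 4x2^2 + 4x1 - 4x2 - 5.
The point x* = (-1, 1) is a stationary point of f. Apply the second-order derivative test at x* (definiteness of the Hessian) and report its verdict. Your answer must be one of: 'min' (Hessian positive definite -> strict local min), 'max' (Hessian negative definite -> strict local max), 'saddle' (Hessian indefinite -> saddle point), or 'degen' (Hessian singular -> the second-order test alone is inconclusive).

Compute the Hessian H = grad^2 f:
  H = [[8, 4], [4, 8]]
Verify stationarity: grad f(x*) = H x* + g = (0, 0).
Eigenvalues of H: 4, 12.
Both eigenvalues > 0, so H is positive definite -> x* is a strict local min.

min


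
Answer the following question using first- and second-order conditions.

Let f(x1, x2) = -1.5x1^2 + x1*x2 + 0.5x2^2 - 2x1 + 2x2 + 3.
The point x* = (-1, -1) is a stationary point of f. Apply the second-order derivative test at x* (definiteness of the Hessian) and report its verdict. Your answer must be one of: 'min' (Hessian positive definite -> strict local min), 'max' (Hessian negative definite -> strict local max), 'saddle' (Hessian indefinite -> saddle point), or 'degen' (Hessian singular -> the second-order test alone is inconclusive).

Compute the Hessian H = grad^2 f:
  H = [[-3, 1], [1, 1]]
Verify stationarity: grad f(x*) = H x* + g = (0, 0).
Eigenvalues of H: -3.2361, 1.2361.
Eigenvalues have mixed signs, so H is indefinite -> x* is a saddle point.

saddle


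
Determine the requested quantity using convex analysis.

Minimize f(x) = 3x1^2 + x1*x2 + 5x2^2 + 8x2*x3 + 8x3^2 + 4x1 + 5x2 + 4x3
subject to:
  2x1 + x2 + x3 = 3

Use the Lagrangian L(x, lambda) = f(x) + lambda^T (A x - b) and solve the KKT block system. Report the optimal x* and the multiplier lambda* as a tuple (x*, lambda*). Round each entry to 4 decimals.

Form the Lagrangian:
  L(x, lambda) = (1/2) x^T Q x + c^T x + lambda^T (A x - b)
Stationarity (grad_x L = 0): Q x + c + A^T lambda = 0.
Primal feasibility: A x = b.

This gives the KKT block system:
  [ Q   A^T ] [ x     ]   [-c ]
  [ A    0  ] [ lambda ] = [ b ]

Solving the linear system:
  x*      = (1.4818, -0.219, 0.2555)
  lambda* = (-6.3358)
  f(x*)   = 12.4307

x* = (1.4818, -0.219, 0.2555), lambda* = (-6.3358)


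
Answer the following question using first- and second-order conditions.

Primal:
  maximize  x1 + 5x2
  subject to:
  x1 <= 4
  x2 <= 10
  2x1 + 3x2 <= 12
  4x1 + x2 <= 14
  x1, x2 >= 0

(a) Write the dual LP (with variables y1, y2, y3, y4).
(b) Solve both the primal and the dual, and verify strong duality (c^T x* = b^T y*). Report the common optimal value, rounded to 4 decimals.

The standard primal-dual pair for 'max c^T x s.t. A x <= b, x >= 0' is:
  Dual:  min b^T y  s.t.  A^T y >= c,  y >= 0.

So the dual LP is:
  minimize  4y1 + 10y2 + 12y3 + 14y4
  subject to:
    y1 + 2y3 + 4y4 >= 1
    y2 + 3y3 + y4 >= 5
    y1, y2, y3, y4 >= 0

Solving the primal: x* = (0, 4).
  primal value c^T x* = 20.
Solving the dual: y* = (0, 0, 1.6667, 0).
  dual value b^T y* = 20.
Strong duality: c^T x* = b^T y*. Confirmed.

20


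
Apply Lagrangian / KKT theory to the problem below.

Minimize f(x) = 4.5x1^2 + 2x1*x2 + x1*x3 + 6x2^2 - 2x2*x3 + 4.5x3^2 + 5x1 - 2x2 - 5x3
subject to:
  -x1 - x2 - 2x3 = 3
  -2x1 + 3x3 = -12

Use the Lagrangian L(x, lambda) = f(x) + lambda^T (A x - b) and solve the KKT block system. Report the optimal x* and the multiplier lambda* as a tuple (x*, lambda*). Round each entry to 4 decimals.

Form the Lagrangian:
  L(x, lambda) = (1/2) x^T Q x + c^T x + lambda^T (A x - b)
Stationarity (grad_x L = 0): Q x + c + A^T lambda = 0.
Primal feasibility: A x = b.

This gives the KKT block system:
  [ Q   A^T ] [ x     ]   [-c ]
  [ A    0  ] [ lambda ] = [ b ]

Solving the linear system:
  x*      = (2.312, -0.3948, -2.4586)
  lambda* = (2.8041, 9.8781)
  f(x*)   = 67.3839

x* = (2.312, -0.3948, -2.4586), lambda* = (2.8041, 9.8781)


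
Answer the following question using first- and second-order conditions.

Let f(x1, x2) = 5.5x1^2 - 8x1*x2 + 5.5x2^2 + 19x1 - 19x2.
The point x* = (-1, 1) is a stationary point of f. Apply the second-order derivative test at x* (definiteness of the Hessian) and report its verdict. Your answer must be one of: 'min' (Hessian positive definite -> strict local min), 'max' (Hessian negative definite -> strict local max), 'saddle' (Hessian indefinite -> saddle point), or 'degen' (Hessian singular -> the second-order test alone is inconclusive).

Compute the Hessian H = grad^2 f:
  H = [[11, -8], [-8, 11]]
Verify stationarity: grad f(x*) = H x* + g = (0, 0).
Eigenvalues of H: 3, 19.
Both eigenvalues > 0, so H is positive definite -> x* is a strict local min.

min


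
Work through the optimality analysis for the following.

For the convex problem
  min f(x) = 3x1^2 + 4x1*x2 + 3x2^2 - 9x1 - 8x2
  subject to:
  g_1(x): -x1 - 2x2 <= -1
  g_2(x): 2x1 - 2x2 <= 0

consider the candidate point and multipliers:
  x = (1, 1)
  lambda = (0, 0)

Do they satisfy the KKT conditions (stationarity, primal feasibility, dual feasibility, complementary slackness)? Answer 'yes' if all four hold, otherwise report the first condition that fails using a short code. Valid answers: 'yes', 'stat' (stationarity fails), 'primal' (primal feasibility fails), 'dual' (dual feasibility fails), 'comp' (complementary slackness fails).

Gradient of f: grad f(x) = Q x + c = (1, 2)
Constraint values g_i(x) = a_i^T x - b_i:
  g_1((1, 1)) = -2
  g_2((1, 1)) = 0
Stationarity residual: grad f(x) + sum_i lambda_i a_i = (1, 2)
  -> stationarity FAILS
Primal feasibility (all g_i <= 0): OK
Dual feasibility (all lambda_i >= 0): OK
Complementary slackness (lambda_i * g_i(x) = 0 for all i): OK

Verdict: the first failing condition is stationarity -> stat.

stat


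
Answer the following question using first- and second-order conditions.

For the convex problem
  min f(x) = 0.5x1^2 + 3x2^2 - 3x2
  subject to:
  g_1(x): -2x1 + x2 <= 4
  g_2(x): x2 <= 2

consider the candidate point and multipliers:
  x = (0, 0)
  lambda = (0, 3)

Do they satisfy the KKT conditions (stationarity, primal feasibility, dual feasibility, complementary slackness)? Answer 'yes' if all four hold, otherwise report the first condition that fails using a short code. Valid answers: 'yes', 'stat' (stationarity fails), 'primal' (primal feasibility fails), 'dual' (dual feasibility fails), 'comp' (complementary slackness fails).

Gradient of f: grad f(x) = Q x + c = (0, -3)
Constraint values g_i(x) = a_i^T x - b_i:
  g_1((0, 0)) = -4
  g_2((0, 0)) = -2
Stationarity residual: grad f(x) + sum_i lambda_i a_i = (0, 0)
  -> stationarity OK
Primal feasibility (all g_i <= 0): OK
Dual feasibility (all lambda_i >= 0): OK
Complementary slackness (lambda_i * g_i(x) = 0 for all i): FAILS

Verdict: the first failing condition is complementary_slackness -> comp.

comp


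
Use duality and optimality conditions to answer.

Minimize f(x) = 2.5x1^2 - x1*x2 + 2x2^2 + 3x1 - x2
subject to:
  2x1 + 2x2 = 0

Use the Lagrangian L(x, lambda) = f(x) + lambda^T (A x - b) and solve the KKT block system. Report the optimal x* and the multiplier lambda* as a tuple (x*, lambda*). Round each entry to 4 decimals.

Form the Lagrangian:
  L(x, lambda) = (1/2) x^T Q x + c^T x + lambda^T (A x - b)
Stationarity (grad_x L = 0): Q x + c + A^T lambda = 0.
Primal feasibility: A x = b.

This gives the KKT block system:
  [ Q   A^T ] [ x     ]   [-c ]
  [ A    0  ] [ lambda ] = [ b ]

Solving the linear system:
  x*      = (-0.3636, 0.3636)
  lambda* = (-0.4091)
  f(x*)   = -0.7273

x* = (-0.3636, 0.3636), lambda* = (-0.4091)


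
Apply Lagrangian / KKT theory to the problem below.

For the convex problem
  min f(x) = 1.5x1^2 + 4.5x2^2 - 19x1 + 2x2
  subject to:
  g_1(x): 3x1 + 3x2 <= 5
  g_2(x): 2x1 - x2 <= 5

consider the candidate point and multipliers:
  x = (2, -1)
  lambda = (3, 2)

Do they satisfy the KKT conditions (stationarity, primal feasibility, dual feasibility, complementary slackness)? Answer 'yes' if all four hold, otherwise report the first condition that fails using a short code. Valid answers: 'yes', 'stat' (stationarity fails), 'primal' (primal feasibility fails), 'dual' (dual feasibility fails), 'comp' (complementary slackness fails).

Gradient of f: grad f(x) = Q x + c = (-13, -7)
Constraint values g_i(x) = a_i^T x - b_i:
  g_1((2, -1)) = -2
  g_2((2, -1)) = 0
Stationarity residual: grad f(x) + sum_i lambda_i a_i = (0, 0)
  -> stationarity OK
Primal feasibility (all g_i <= 0): OK
Dual feasibility (all lambda_i >= 0): OK
Complementary slackness (lambda_i * g_i(x) = 0 for all i): FAILS

Verdict: the first failing condition is complementary_slackness -> comp.

comp


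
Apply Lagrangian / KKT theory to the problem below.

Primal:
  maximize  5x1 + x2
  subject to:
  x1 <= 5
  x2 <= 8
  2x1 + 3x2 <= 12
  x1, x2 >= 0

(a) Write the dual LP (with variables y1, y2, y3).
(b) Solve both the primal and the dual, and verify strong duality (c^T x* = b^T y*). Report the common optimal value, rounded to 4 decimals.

The standard primal-dual pair for 'max c^T x s.t. A x <= b, x >= 0' is:
  Dual:  min b^T y  s.t.  A^T y >= c,  y >= 0.

So the dual LP is:
  minimize  5y1 + 8y2 + 12y3
  subject to:
    y1 + 2y3 >= 5
    y2 + 3y3 >= 1
    y1, y2, y3 >= 0

Solving the primal: x* = (5, 0.6667).
  primal value c^T x* = 25.6667.
Solving the dual: y* = (4.3333, 0, 0.3333).
  dual value b^T y* = 25.6667.
Strong duality: c^T x* = b^T y*. Confirmed.

25.6667


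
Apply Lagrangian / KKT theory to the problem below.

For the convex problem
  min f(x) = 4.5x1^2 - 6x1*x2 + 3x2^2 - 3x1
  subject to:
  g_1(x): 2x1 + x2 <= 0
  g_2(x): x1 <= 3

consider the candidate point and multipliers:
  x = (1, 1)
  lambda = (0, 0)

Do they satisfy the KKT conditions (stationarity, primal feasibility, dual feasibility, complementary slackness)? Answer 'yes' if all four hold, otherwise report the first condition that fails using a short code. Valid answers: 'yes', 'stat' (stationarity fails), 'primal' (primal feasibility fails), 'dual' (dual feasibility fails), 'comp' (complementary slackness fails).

Gradient of f: grad f(x) = Q x + c = (0, 0)
Constraint values g_i(x) = a_i^T x - b_i:
  g_1((1, 1)) = 3
  g_2((1, 1)) = -2
Stationarity residual: grad f(x) + sum_i lambda_i a_i = (0, 0)
  -> stationarity OK
Primal feasibility (all g_i <= 0): FAILS
Dual feasibility (all lambda_i >= 0): OK
Complementary slackness (lambda_i * g_i(x) = 0 for all i): OK

Verdict: the first failing condition is primal_feasibility -> primal.

primal


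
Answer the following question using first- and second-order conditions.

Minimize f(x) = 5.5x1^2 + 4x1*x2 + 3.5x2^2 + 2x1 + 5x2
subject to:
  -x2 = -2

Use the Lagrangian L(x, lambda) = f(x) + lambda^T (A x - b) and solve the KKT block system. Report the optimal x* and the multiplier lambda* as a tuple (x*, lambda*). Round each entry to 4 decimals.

Form the Lagrangian:
  L(x, lambda) = (1/2) x^T Q x + c^T x + lambda^T (A x - b)
Stationarity (grad_x L = 0): Q x + c + A^T lambda = 0.
Primal feasibility: A x = b.

This gives the KKT block system:
  [ Q   A^T ] [ x     ]   [-c ]
  [ A    0  ] [ lambda ] = [ b ]

Solving the linear system:
  x*      = (-0.9091, 2)
  lambda* = (15.3636)
  f(x*)   = 19.4545

x* = (-0.9091, 2), lambda* = (15.3636)


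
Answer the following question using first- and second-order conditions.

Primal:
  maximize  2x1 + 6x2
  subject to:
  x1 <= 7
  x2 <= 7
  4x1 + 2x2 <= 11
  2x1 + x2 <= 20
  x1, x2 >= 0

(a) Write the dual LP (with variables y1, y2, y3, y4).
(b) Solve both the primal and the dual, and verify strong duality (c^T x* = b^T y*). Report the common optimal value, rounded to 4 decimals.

The standard primal-dual pair for 'max c^T x s.t. A x <= b, x >= 0' is:
  Dual:  min b^T y  s.t.  A^T y >= c,  y >= 0.

So the dual LP is:
  minimize  7y1 + 7y2 + 11y3 + 20y4
  subject to:
    y1 + 4y3 + 2y4 >= 2
    y2 + 2y3 + y4 >= 6
    y1, y2, y3, y4 >= 0

Solving the primal: x* = (0, 5.5).
  primal value c^T x* = 33.
Solving the dual: y* = (0, 0, 3, 0).
  dual value b^T y* = 33.
Strong duality: c^T x* = b^T y*. Confirmed.

33


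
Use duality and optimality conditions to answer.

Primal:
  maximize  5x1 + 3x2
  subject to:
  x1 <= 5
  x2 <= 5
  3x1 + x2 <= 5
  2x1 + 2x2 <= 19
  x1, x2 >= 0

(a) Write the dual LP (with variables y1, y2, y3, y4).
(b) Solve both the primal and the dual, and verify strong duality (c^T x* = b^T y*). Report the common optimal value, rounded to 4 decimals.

The standard primal-dual pair for 'max c^T x s.t. A x <= b, x >= 0' is:
  Dual:  min b^T y  s.t.  A^T y >= c,  y >= 0.

So the dual LP is:
  minimize  5y1 + 5y2 + 5y3 + 19y4
  subject to:
    y1 + 3y3 + 2y4 >= 5
    y2 + y3 + 2y4 >= 3
    y1, y2, y3, y4 >= 0

Solving the primal: x* = (0, 5).
  primal value c^T x* = 15.
Solving the dual: y* = (0, 1.3333, 1.6667, 0).
  dual value b^T y* = 15.
Strong duality: c^T x* = b^T y*. Confirmed.

15


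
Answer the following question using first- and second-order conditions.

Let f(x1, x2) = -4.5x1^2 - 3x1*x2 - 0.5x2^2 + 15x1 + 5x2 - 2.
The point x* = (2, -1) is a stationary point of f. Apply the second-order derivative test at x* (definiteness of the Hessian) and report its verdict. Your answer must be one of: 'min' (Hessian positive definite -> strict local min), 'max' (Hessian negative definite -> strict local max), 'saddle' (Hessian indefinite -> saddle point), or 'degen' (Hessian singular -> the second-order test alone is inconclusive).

Compute the Hessian H = grad^2 f:
  H = [[-9, -3], [-3, -1]]
Verify stationarity: grad f(x*) = H x* + g = (0, 0).
Eigenvalues of H: -10, 0.
H has a zero eigenvalue (singular; negative semidefinite but not definite), so H is neither positive definite, negative definite, nor indefinite. The second-order test alone is inconclusive -> degen.
(Indeed, f is constant along the null direction of H through x*, so x* is not a strict local extremum.)

degen


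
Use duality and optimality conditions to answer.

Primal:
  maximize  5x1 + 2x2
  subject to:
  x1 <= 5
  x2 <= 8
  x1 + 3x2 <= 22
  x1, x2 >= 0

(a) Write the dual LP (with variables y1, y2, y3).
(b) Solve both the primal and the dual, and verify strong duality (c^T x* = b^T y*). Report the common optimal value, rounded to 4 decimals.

The standard primal-dual pair for 'max c^T x s.t. A x <= b, x >= 0' is:
  Dual:  min b^T y  s.t.  A^T y >= c,  y >= 0.

So the dual LP is:
  minimize  5y1 + 8y2 + 22y3
  subject to:
    y1 + y3 >= 5
    y2 + 3y3 >= 2
    y1, y2, y3 >= 0

Solving the primal: x* = (5, 5.6667).
  primal value c^T x* = 36.3333.
Solving the dual: y* = (4.3333, 0, 0.6667).
  dual value b^T y* = 36.3333.
Strong duality: c^T x* = b^T y*. Confirmed.

36.3333


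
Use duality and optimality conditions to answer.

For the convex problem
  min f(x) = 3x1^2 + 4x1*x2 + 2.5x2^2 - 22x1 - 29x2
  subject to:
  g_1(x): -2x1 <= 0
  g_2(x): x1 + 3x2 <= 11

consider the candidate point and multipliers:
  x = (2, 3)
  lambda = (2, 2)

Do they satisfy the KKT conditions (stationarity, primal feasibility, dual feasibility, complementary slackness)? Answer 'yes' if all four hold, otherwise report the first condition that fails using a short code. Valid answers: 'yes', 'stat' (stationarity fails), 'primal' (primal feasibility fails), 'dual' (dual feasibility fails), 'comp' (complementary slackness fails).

Gradient of f: grad f(x) = Q x + c = (2, -6)
Constraint values g_i(x) = a_i^T x - b_i:
  g_1((2, 3)) = -4
  g_2((2, 3)) = 0
Stationarity residual: grad f(x) + sum_i lambda_i a_i = (0, 0)
  -> stationarity OK
Primal feasibility (all g_i <= 0): OK
Dual feasibility (all lambda_i >= 0): OK
Complementary slackness (lambda_i * g_i(x) = 0 for all i): FAILS

Verdict: the first failing condition is complementary_slackness -> comp.

comp


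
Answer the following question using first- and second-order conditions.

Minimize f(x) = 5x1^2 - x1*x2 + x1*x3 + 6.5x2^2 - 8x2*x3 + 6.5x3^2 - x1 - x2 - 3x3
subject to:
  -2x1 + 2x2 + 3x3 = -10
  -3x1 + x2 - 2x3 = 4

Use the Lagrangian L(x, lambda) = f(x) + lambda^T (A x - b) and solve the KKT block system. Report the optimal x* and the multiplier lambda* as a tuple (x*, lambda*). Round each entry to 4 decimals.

Form the Lagrangian:
  L(x, lambda) = (1/2) x^T Q x + c^T x + lambda^T (A x - b)
Stationarity (grad_x L = 0): Q x + c + A^T lambda = 0.
Primal feasibility: A x = b.

This gives the KKT block system:
  [ Q   A^T ] [ x     ]   [-c ]
  [ A    0  ] [ lambda ] = [ b ]

Solving the linear system:
  x*      = (-0.3078, -1.7145, -2.3955)
  lambda* = (4.0525, -4.288)
  f(x*)   = 33.4428

x* = (-0.3078, -1.7145, -2.3955), lambda* = (4.0525, -4.288)


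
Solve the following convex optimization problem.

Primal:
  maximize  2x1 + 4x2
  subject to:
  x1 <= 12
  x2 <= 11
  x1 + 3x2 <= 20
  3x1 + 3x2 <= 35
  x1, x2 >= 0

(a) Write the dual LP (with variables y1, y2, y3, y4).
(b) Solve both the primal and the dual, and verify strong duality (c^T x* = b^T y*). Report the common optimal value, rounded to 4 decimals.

The standard primal-dual pair for 'max c^T x s.t. A x <= b, x >= 0' is:
  Dual:  min b^T y  s.t.  A^T y >= c,  y >= 0.

So the dual LP is:
  minimize  12y1 + 11y2 + 20y3 + 35y4
  subject to:
    y1 + y3 + 3y4 >= 2
    y2 + 3y3 + 3y4 >= 4
    y1, y2, y3, y4 >= 0

Solving the primal: x* = (7.5, 4.1667).
  primal value c^T x* = 31.6667.
Solving the dual: y* = (0, 0, 1, 0.3333).
  dual value b^T y* = 31.6667.
Strong duality: c^T x* = b^T y*. Confirmed.

31.6667


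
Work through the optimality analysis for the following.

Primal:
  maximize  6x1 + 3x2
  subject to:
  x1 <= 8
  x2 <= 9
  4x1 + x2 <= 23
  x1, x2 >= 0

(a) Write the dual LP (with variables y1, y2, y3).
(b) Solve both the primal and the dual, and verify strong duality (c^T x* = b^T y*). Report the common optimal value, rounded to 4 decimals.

The standard primal-dual pair for 'max c^T x s.t. A x <= b, x >= 0' is:
  Dual:  min b^T y  s.t.  A^T y >= c,  y >= 0.

So the dual LP is:
  minimize  8y1 + 9y2 + 23y3
  subject to:
    y1 + 4y3 >= 6
    y2 + y3 >= 3
    y1, y2, y3 >= 0

Solving the primal: x* = (3.5, 9).
  primal value c^T x* = 48.
Solving the dual: y* = (0, 1.5, 1.5).
  dual value b^T y* = 48.
Strong duality: c^T x* = b^T y*. Confirmed.

48


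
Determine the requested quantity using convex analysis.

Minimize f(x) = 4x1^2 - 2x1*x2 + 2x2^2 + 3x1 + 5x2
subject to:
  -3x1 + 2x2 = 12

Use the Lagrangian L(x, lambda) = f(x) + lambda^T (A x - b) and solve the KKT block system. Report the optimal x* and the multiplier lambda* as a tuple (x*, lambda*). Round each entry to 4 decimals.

Form the Lagrangian:
  L(x, lambda) = (1/2) x^T Q x + c^T x + lambda^T (A x - b)
Stationarity (grad_x L = 0): Q x + c + A^T lambda = 0.
Primal feasibility: A x = b.

This gives the KKT block system:
  [ Q   A^T ] [ x     ]   [-c ]
  [ A    0  ] [ lambda ] = [ b ]

Solving the linear system:
  x*      = (-3.1364, 1.2955)
  lambda* = (-8.2273)
  f(x*)   = 47.8977

x* = (-3.1364, 1.2955), lambda* = (-8.2273)


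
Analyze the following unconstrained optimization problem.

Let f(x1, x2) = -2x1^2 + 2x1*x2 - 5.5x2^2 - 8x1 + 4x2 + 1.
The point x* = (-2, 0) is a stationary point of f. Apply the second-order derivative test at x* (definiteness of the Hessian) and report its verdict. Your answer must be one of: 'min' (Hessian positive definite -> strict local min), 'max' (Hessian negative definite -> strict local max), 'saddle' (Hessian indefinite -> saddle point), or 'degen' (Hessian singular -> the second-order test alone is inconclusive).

Compute the Hessian H = grad^2 f:
  H = [[-4, 2], [2, -11]]
Verify stationarity: grad f(x*) = H x* + g = (0, 0).
Eigenvalues of H: -11.5311, -3.4689.
Both eigenvalues < 0, so H is negative definite -> x* is a strict local max.

max


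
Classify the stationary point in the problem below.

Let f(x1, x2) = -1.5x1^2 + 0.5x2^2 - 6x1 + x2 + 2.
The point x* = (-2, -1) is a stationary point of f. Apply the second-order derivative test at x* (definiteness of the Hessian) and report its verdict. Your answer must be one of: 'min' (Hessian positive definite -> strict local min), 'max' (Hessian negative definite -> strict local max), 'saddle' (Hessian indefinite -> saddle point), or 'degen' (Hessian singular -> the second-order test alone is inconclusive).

Compute the Hessian H = grad^2 f:
  H = [[-3, 0], [0, 1]]
Verify stationarity: grad f(x*) = H x* + g = (0, 0).
Eigenvalues of H: -3, 1.
Eigenvalues have mixed signs, so H is indefinite -> x* is a saddle point.

saddle


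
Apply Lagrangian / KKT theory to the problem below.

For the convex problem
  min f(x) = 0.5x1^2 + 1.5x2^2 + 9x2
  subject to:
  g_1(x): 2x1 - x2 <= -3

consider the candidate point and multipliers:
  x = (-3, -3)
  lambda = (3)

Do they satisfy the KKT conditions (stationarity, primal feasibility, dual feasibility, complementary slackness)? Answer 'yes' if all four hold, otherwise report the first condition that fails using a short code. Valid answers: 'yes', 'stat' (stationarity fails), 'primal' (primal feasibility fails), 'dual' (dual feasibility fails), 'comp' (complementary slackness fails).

Gradient of f: grad f(x) = Q x + c = (-3, 0)
Constraint values g_i(x) = a_i^T x - b_i:
  g_1((-3, -3)) = 0
Stationarity residual: grad f(x) + sum_i lambda_i a_i = (3, -3)
  -> stationarity FAILS
Primal feasibility (all g_i <= 0): OK
Dual feasibility (all lambda_i >= 0): OK
Complementary slackness (lambda_i * g_i(x) = 0 for all i): OK

Verdict: the first failing condition is stationarity -> stat.

stat


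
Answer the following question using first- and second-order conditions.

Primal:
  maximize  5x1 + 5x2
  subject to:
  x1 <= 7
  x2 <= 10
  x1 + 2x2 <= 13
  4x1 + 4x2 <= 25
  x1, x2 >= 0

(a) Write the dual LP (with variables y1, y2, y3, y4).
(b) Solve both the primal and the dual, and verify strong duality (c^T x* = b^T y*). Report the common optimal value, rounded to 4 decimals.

The standard primal-dual pair for 'max c^T x s.t. A x <= b, x >= 0' is:
  Dual:  min b^T y  s.t.  A^T y >= c,  y >= 0.

So the dual LP is:
  minimize  7y1 + 10y2 + 13y3 + 25y4
  subject to:
    y1 + y3 + 4y4 >= 5
    y2 + 2y3 + 4y4 >= 5
    y1, y2, y3, y4 >= 0

Solving the primal: x* = (6.25, 0).
  primal value c^T x* = 31.25.
Solving the dual: y* = (0, 0, 0, 1.25).
  dual value b^T y* = 31.25.
Strong duality: c^T x* = b^T y*. Confirmed.

31.25


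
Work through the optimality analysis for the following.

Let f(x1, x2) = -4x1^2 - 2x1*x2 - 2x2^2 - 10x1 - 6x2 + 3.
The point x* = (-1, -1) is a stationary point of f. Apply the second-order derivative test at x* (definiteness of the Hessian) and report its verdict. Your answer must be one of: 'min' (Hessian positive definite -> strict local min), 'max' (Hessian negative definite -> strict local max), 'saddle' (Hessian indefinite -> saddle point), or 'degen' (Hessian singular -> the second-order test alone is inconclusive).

Compute the Hessian H = grad^2 f:
  H = [[-8, -2], [-2, -4]]
Verify stationarity: grad f(x*) = H x* + g = (0, 0).
Eigenvalues of H: -8.8284, -3.1716.
Both eigenvalues < 0, so H is negative definite -> x* is a strict local max.

max


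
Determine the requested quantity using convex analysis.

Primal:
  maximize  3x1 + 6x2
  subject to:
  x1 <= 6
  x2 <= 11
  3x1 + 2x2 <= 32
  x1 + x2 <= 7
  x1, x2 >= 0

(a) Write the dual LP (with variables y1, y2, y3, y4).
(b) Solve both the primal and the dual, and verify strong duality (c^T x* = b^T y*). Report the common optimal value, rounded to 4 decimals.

The standard primal-dual pair for 'max c^T x s.t. A x <= b, x >= 0' is:
  Dual:  min b^T y  s.t.  A^T y >= c,  y >= 0.

So the dual LP is:
  minimize  6y1 + 11y2 + 32y3 + 7y4
  subject to:
    y1 + 3y3 + y4 >= 3
    y2 + 2y3 + y4 >= 6
    y1, y2, y3, y4 >= 0

Solving the primal: x* = (0, 7).
  primal value c^T x* = 42.
Solving the dual: y* = (0, 0, 0, 6).
  dual value b^T y* = 42.
Strong duality: c^T x* = b^T y*. Confirmed.

42


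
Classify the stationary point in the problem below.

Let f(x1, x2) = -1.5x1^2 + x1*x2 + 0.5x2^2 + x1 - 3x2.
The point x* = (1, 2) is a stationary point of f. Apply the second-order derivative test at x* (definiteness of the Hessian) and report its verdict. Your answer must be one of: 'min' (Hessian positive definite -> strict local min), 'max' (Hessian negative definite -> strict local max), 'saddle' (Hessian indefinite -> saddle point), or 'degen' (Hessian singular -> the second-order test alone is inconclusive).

Compute the Hessian H = grad^2 f:
  H = [[-3, 1], [1, 1]]
Verify stationarity: grad f(x*) = H x* + g = (0, 0).
Eigenvalues of H: -3.2361, 1.2361.
Eigenvalues have mixed signs, so H is indefinite -> x* is a saddle point.

saddle


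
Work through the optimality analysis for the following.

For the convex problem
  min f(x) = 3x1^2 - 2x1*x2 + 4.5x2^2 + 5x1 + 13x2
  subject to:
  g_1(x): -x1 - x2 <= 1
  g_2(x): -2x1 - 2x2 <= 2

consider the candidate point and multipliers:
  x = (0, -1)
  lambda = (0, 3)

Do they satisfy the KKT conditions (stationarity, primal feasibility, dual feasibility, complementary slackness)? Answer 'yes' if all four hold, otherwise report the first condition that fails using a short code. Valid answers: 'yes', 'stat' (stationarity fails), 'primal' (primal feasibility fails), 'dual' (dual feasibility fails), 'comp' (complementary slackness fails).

Gradient of f: grad f(x) = Q x + c = (7, 4)
Constraint values g_i(x) = a_i^T x - b_i:
  g_1((0, -1)) = 0
  g_2((0, -1)) = 0
Stationarity residual: grad f(x) + sum_i lambda_i a_i = (1, -2)
  -> stationarity FAILS
Primal feasibility (all g_i <= 0): OK
Dual feasibility (all lambda_i >= 0): OK
Complementary slackness (lambda_i * g_i(x) = 0 for all i): OK

Verdict: the first failing condition is stationarity -> stat.

stat


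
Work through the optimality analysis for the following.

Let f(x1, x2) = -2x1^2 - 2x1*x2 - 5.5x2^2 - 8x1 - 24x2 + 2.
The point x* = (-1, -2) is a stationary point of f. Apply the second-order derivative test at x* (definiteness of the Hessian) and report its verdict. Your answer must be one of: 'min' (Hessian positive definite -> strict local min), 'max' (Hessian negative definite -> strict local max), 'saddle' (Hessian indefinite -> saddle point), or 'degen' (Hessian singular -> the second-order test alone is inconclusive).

Compute the Hessian H = grad^2 f:
  H = [[-4, -2], [-2, -11]]
Verify stationarity: grad f(x*) = H x* + g = (0, 0).
Eigenvalues of H: -11.5311, -3.4689.
Both eigenvalues < 0, so H is negative definite -> x* is a strict local max.

max


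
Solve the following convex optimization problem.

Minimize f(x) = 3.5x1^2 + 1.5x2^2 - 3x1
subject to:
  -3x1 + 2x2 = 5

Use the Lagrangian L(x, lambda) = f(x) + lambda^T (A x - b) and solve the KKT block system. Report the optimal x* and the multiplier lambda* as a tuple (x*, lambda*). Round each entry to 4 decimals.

Form the Lagrangian:
  L(x, lambda) = (1/2) x^T Q x + c^T x + lambda^T (A x - b)
Stationarity (grad_x L = 0): Q x + c + A^T lambda = 0.
Primal feasibility: A x = b.

This gives the KKT block system:
  [ Q   A^T ] [ x     ]   [-c ]
  [ A    0  ] [ lambda ] = [ b ]

Solving the linear system:
  x*      = (-0.6, 1.6)
  lambda* = (-2.4)
  f(x*)   = 6.9

x* = (-0.6, 1.6), lambda* = (-2.4)


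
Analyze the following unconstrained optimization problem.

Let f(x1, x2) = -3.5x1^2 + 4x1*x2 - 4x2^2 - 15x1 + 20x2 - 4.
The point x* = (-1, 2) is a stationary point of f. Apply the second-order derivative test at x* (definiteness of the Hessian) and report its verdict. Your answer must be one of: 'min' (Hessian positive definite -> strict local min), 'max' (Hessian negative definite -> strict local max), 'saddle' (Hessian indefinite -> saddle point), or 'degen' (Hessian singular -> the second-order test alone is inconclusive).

Compute the Hessian H = grad^2 f:
  H = [[-7, 4], [4, -8]]
Verify stationarity: grad f(x*) = H x* + g = (0, 0).
Eigenvalues of H: -11.5311, -3.4689.
Both eigenvalues < 0, so H is negative definite -> x* is a strict local max.

max


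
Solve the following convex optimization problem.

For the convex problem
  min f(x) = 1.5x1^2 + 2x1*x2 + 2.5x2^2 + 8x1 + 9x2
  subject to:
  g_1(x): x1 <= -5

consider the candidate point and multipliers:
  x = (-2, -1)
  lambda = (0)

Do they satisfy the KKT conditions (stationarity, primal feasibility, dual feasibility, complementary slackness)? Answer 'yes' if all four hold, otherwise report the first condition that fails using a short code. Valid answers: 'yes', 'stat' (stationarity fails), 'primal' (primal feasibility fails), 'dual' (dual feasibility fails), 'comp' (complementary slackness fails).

Gradient of f: grad f(x) = Q x + c = (0, 0)
Constraint values g_i(x) = a_i^T x - b_i:
  g_1((-2, -1)) = 3
Stationarity residual: grad f(x) + sum_i lambda_i a_i = (0, 0)
  -> stationarity OK
Primal feasibility (all g_i <= 0): FAILS
Dual feasibility (all lambda_i >= 0): OK
Complementary slackness (lambda_i * g_i(x) = 0 for all i): OK

Verdict: the first failing condition is primal_feasibility -> primal.

primal
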